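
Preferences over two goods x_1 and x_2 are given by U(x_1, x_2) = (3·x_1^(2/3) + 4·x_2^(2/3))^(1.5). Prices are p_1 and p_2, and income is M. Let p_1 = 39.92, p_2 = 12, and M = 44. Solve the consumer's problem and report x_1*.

x_1* = 0.0405

MRS = MU_x_1/MU_x_2 = (3/4)·(x_2/x_1)^(1/3). Set equal to p_1/p_2.
Solve for the ratio: x_2/x_1 = [(4/3)·p_1/p_2]^(3).
With the ratio pinned down, the budget gives x_1* = M/(p_1 + p_2·(x_2/x_1)) and x_2* = (x_2/x_1)·x_1*.
Numerically x_2/x_1 = 87.265799, so x_1* = 44/(39.92 + 12·87.265799) = 0.0405.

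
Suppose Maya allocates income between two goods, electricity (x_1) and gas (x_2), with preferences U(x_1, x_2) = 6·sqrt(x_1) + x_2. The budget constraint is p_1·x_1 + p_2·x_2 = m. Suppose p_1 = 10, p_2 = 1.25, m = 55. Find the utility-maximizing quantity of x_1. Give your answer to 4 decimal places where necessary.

x_1* = 0.1406

Utility is quasi-linear in x_2; the FOC for x_1 is 3/√x_1 = p_1/p_2.
Thus x_1* = (3·p_2/p_1)² — independent of m — with the rest of income spent on x_2.
Plugging in: x_1* = (3·1.25/10)² = 0.1406.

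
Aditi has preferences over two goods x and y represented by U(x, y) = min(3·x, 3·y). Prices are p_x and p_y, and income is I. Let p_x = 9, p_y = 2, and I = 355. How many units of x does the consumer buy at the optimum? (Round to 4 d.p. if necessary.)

x* = 32.2727

With perfect complements, no substitution: consume in ratio x:y = 3:3.
Budget: p_x·x + p_y·x = I, so (3·p_x + 3·p_y)·x = 3·I.
Demand: x*(p_x,p_y,I) = 3·I/(3·p_x + 3·p_y), y* = 3·I/(3·p_x + 3·p_y).
Here 3·9 + 3·2 = 33, giving x* = 32.2727.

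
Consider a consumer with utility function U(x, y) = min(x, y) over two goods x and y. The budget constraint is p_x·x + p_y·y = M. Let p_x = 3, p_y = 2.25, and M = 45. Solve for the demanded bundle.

x* = 8.5714, y* = 8.5714

With perfect complements, no substitution: consume in ratio x:y = 1:1.
Budget: p_x·x + p_y·x = M, so (p_x + p_y)·x = M.
Demand: x*(p_x,p_y,M) = M/(p_x + p_y), y* = M/(p_x + p_y).
Here 3 + 2.25 = 5.25, giving x* = 8.5714 and y* = 8.5714.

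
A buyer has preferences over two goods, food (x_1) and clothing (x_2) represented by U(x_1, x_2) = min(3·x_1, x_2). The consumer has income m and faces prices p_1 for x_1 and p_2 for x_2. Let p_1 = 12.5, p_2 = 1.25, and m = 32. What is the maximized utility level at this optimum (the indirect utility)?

With perfect complements, no substitution: consume in ratio x_1:x_2 = 1:3.
Budget: p_1·x_1 + p_2·3·x_1 = m, so (p_1 + 3·p_2)·x_1 = m.
Demand: x_1*(p_1,p_2,m) = m/(p_1 + 3·p_2), x_2* = 3·m/(p_1 + 3·p_2).
Here 12.5 + 3·1.25 = 16.25, giving x_1* = 1.9692 and x_2* = 5.9077.
Utility at the optimum: U(1.9692, 5.9077) = 5.9077.

V = 5.9077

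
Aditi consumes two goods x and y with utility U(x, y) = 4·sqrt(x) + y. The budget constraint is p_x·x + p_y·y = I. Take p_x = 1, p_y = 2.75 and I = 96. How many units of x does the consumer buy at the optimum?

x* = 30.25

Set MRS = p_x/p_y: 2·x^(−1/2) = p_x/p_y.
Solve: √x = 2·p_y/p_x, so x*(p_x,p_y) = (2·p_y/p_x)², and y* = (I − p_x·x*)/p_y.
Plugging in: x* = (2·2.75/1)² = 30.25.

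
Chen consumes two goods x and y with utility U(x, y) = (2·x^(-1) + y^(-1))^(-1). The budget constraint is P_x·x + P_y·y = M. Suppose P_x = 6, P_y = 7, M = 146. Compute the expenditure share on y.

share on y = 0.433

MRS = MU_x/MU_y = 2·(y/x)^(2). Set equal to P_x/P_y.
Solve for the ratio: y/x = [(1/2)·P_x/P_y]^(0.5).
With the ratio pinned down, the budget gives x* = M/(P_x + P_y·(y/x)) and y* = (y/x)·x*.
Numerically y/x = 0.654654, so x* = 146/(6 + 7·0.654654) = 13.7963 and y* = 0.654654·13.7963 = 9.0318.
Expenditure on y: 7·9.0318 = 63.2224; share = 0.433.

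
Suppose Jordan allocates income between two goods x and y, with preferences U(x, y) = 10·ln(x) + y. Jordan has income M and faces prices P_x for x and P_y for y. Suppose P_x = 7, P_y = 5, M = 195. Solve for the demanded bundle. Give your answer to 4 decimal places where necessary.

MU_x = 10/x, MU_y = 1. Tangency: 10/x = P_x/P_y.
So x*(P_x,P_y) = 10·P_y/P_x, independent of income; and y* = (M − 10·P_y)/P_y.
At the given prices: x* = 10·5/7 = 7.1429, and y* = 29.

x* = 7.1429, y* = 29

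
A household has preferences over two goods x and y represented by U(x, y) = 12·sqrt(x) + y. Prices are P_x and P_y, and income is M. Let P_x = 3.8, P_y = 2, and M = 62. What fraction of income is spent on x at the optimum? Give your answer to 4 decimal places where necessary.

Set MRS = P_x/P_y: 6·x^(−1/2) = P_x/P_y.
Solve: √x = 6·P_y/P_x, so x*(P_x,P_y) = (6·P_y/P_x)², and y* = (M − P_x·x*)/P_y.
Plugging in: x* = (6·2/3.8)² = 9.9723, y* = 12.0526.
Expenditure on x: 3.8·9.9723 = 37.8947; share = 0.6112.

share on x = 0.6112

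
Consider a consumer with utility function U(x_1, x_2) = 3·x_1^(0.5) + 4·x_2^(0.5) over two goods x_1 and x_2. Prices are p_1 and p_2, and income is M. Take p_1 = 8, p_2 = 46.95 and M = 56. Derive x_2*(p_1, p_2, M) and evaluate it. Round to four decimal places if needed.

MRS = MU_x_1/MU_x_2 = (3/4)·(x_2/x_1)^(0.5). Set equal to p_1/p_2.
Solve for the ratio: x_2/x_1 = [(4/3)·p_1/p_2]^(2).
With the ratio pinned down, the budget gives x_1* = M/(p_1 + p_2·(x_2/x_1)) and x_2* = (x_2/x_1)·x_1*.
Numerically x_2/x_1 = 0.051616, so x_1* = 56/(8 + 46.95·0.051616) = 5.3725 and x_2* = 0.051616·5.3725 = 0.2773.

x_2* = 0.2773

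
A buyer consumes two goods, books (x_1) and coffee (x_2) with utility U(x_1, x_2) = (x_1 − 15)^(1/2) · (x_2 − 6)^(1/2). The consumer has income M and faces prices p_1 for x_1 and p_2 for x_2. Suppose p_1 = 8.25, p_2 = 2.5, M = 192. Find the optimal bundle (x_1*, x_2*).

After buying the subsistence bundle (15, 6), a share 0.5 of the remaining income goes to x_1: x_1* = 15 + 0.5·(M − 15p_1 − 6p_2)/p_1.
Discretionary income = 192 − 15·8.25 − 6·2.5 = 53.25; x_1* = 15 + 0.5·53.25/8.25 = 18.2273; x_2* = 6 + 0.5·53.25/2.5 = 16.65.

x_1* = 18.2273, x_2* = 16.65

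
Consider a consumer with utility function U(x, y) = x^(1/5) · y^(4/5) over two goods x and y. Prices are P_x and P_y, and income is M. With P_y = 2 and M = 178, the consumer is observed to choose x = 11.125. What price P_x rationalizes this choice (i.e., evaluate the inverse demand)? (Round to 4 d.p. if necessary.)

P_x = 3.2

Tangency: MRS = (1/4)·y/x = P_x/P_y.
Rearranging, P_y·y = 4·P_x·x. Substituting into the budget gives P_x·x·(1 + 4) = M.
Demand: x*(P_x,P_y,M) = 0.2·M/P_x and y* = 0.8·M/P_y.
Set x* = 11.125 in the demand function and solve for P_x: P_x = 3.2.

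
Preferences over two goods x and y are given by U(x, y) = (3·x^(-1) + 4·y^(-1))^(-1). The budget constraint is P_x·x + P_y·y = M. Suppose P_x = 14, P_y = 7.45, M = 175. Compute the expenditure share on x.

MRS = MU_x/MU_y = (3/4)·(y/x)^(2). Set equal to P_x/P_y.
Hence y/x = ((4/3)·P_x/P_y)^(1/(2)), i.e. raised to the 0.5 power.
With the ratio pinned down, the budget gives x* = M/(P_x + P_y·(y/x)) and y* = (y/x)·x*.
Numerically y/x = 1.582906, so x* = 175/(14 + 7.45·1.582906) = 6.7849 and y* = 1.582906·6.7849 = 10.7398.
Expenditure on x: 14·6.7849 = 94.9883; share = 0.5428.

share on x = 0.5428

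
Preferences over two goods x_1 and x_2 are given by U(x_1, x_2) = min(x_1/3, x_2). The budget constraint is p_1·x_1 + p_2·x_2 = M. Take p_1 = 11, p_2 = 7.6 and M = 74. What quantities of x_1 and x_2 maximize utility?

x_1* = 5.468, x_2* = 1.8227

Leontief preferences: the optimum is at the kink where x_1/3 = x_2/1, i.e. x_2 = (1/3)·x_1.
Budget: p_1·x_1 + p_2·(1/3)·x_1 = M, so (3·p_1 + p_2)·x_1 = 3·M.
Demand: x_1*(p_1,p_2,M) = 3·M/(3·p_1 + p_2), x_2* = M/(3·p_1 + p_2).
Here 3·11 + 7.6 = 40.6, giving x_1* = 5.468 and x_2* = 1.8227.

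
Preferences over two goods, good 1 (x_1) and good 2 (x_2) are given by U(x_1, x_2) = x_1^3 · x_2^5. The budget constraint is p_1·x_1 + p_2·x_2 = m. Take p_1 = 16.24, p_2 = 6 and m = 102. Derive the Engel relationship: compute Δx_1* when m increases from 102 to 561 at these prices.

MU_x_1/MU_x_2 = (3·x_2)/(5·x_1); tangency sets this equal to p_1/p_2.
Rearranging, p_2·x_2 = (5/3)·p_1·x_1. Substituting into the budget gives p_1·x_1·(1 + (5/3)) = m.
Demand: x_1*(p_1,p_2,m) = 0.375·m/p_1 and x_2* = 0.625·m/p_2.
At p_1=16.24, p_2=6, m=102: x_1* = 0.375·102/16.24 = 2.3553.
At m' = 561: x_1* = 12.9541. Change: 12.9541 − 2.3553 = 10.5988.

Δx_1* = 10.5988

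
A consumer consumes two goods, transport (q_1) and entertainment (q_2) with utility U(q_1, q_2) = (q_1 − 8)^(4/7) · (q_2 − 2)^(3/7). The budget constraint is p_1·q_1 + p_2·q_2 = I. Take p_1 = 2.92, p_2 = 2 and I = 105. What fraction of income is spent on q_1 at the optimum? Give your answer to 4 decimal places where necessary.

This is Cobb-Douglas in (q_1−8, q_2−2): tangency gives 4/7·p_2·(q_2−2) = 3/7·p_1·(q_1−8).
After buying the subsistence bundle (8, 2), a share 4/7 of the remaining income goes to q_1: q_1* = 8 + 4/7·(I − 8p_1 − 2p_2)/p_1.
Discretionary income = 105 − 8·2.92 − 2·2 = 77.64; q_1* = 8 + 4/7·77.64/2.92 = 23.1937; q_2* = 2 + 3/7·77.64/2 = 18.6371.
Expenditure on q_1: 2.92·23.1937 = 67.7257; share = 0.645.

share on q_1 = 0.645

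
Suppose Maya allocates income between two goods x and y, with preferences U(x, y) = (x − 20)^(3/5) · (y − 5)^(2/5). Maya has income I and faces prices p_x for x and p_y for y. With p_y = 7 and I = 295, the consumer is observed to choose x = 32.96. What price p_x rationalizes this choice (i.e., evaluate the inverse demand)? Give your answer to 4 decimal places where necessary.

p_x = 6.25

This is Cobb-Douglas in (x−20, y−5): tangency gives 0.6·p_y·(y−5) = 0.4·p_x·(x−20).
After buying the subsistence bundle (20, 5), a share 0.6 of the remaining income goes to x: x* = 20 + 0.6·(I − 20p_x − 5p_y)/p_x.
Set x* = 32.96 in the demand function and solve for p_x: p_x = 6.25.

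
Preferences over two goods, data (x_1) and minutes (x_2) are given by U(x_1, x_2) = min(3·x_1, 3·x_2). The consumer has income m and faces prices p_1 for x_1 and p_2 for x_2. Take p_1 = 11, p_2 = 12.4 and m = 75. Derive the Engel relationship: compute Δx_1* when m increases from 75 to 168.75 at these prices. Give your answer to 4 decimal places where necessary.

Leontief preferences: the optimum is at the kink where x_1/3 = x_2/3, i.e. x_2 = x_1.
Budget: p_1·x_1 + p_2·x_1 = m, so (3·p_1 + 3·p_2)·x_1 = 3·m.
Demand: x_1*(p_1,p_2,m) = 3·m/(3·p_1 + 3·p_2), x_2* = 3·m/(3·p_1 + 3·p_2).
Here 3·11 + 3·12.4 = 70.2, giving x_1* = 3.2051.
At m' = 168.75: x_1* = 7.2115. Change: 7.2115 − 3.2051 = 4.0064.

Δx_1* = 4.0064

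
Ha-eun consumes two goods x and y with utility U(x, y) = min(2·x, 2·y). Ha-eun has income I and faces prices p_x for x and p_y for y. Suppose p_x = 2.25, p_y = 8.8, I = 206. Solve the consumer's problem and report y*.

With perfect complements, no substitution: consume in ratio x:y = 2:2.
Budget: p_x·x + p_y·x = I, so (2·p_x + 2·p_y)·x = 2·I.
Demand: x*(p_x,p_y,I) = 2·I/(2·p_x + 2·p_y), y* = 2·I/(2·p_x + 2·p_y).
Here 2·2.25 + 2·8.8 = 22.1, giving y* = 18.6425.

y* = 18.6425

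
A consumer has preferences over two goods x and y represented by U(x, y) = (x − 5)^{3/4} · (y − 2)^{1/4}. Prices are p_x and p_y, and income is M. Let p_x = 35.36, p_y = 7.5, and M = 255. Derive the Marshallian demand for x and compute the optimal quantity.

After buying the subsistence bundle (5, 2), a share 0.75 of the remaining income goes to x: x* = 5 + 0.75·(M − 5p_x − 2p_y)/p_x.
Discretionary income = 255 − 5·35.36 − 2·7.5 = 63.2; x* = 5 + 0.75·63.2/35.36 = 6.3405.

x* = 6.3405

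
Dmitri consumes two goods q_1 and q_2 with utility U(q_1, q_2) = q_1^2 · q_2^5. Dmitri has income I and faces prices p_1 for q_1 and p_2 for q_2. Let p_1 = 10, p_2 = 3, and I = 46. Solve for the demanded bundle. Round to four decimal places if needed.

q_1* = 1.3143, q_2* = 10.9524

Tangency: MRS = (2/5)·q_2/q_1 = p_1/p_2.
Rearranging, p_2·q_2 = (5/2)·p_1·q_1. Substituting into the budget gives p_1·q_1·(1 + (5/2)) = I.
Demand: q_1*(p_1,p_2,I) = 2/7·I/p_1 and q_2* = 5/7·I/p_2.
At p_1=10, p_2=3, I=46: q_1* = 2/7·46/10 = 1.3143, q_2* = 10.9524.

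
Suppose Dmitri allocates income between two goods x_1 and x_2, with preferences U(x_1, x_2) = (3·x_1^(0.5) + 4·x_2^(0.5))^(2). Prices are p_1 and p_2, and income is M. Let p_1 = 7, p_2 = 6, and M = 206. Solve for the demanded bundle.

x_1* = 9.5731, x_2* = 23.1647

From the CES first-order condition, (3/4)·(x_2/x_1)^(0.5) = p_1/p_2.
Hence x_2/x_1 = ((4/3)·p_1/p_2)^(1/(0.5)), i.e. raised to the 2 power.
Substitute x_2 = (x_2/x_1)·x_1 into the budget: x_1* = M/(p_1 + p_2·(x_2/x_1)).
Numerically x_2/x_1 = 2.419753, so x_1* = 206/(7 + 6·2.419753) = 9.5731 and x_2* = 2.419753·9.5731 = 23.1647.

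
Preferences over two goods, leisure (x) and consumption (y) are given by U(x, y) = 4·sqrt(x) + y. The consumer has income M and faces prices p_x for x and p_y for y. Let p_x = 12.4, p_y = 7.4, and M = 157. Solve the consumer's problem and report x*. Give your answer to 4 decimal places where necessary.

x* = 1.4246

Plugging in: x* = (2·7.4/12.4)² = 1.4246.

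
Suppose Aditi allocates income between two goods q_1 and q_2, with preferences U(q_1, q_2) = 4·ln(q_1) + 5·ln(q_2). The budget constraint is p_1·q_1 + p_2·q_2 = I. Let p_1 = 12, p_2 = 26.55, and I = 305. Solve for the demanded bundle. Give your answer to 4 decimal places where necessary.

q_1* = 11.2963, q_2* = 6.3821

The MRS is (4/5)·q_2/q_1. Set MRS = p_1/p_2.
Rearranging, p_2·q_2 = (5/4)·p_1·q_1. Substituting into the budget gives p_1·q_1·(1 + (5/4)) = I.
Demand: q_1*(p_1,p_2,I) = 4/9·I/p_1 and q_2* = 5/9·I/p_2.
At p_1=12, p_2=26.55, I=305: q_1* = 4/9·305/12 = 11.2963, q_2* = 6.3821.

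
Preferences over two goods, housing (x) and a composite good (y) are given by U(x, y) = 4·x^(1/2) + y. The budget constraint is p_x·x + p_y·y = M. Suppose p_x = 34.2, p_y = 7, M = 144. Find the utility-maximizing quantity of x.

MU_x = 2/√x, MU_y = 1. Tangency: 2/√x = p_x/p_y.
Solve: √x = 2·p_y/p_x, so x*(p_x,p_y) = (2·p_y/p_x)², and y* = (M − p_x·x*)/p_y.
Plugging in: x* = (2·7/34.2)² = 0.1676.

x* = 0.1676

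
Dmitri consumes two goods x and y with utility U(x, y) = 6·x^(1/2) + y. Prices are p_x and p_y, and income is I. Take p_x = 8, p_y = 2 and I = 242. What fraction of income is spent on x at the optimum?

share on x = 0.0186

Utility is quasi-linear in y; the FOC for x is 3/√x = p_x/p_y.
Thus x* = (3·p_y/p_x)² — independent of I — with the rest of income spent on y.
Plugging in: x* = (3·2/8)² = 0.5625, y* = 118.75.
Expenditure on x: 8·0.5625 = 4.5; share = 0.0186.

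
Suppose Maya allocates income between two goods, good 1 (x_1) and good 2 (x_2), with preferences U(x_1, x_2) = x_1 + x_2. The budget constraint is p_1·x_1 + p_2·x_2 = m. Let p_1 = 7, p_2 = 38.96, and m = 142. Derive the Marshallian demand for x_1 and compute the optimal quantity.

Perfect substitutes: compare marginal utility per dollar. 1/p_1 vs 1/p_2 → 0.1429 vs 0.0257.
x_1 gives more utility per dollar, so spend all income on x_1: x_1* = m/p_1, x_2* = 0.
Numerically: x_1* = 20.2857, x_2* = 0.

x_1* = 20.2857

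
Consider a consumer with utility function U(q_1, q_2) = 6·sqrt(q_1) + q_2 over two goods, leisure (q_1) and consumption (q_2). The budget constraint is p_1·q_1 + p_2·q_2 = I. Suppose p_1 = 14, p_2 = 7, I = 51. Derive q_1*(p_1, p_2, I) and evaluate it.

q_1* = 2.25

Plugging in: q_1* = (3·7/14)² = 2.25.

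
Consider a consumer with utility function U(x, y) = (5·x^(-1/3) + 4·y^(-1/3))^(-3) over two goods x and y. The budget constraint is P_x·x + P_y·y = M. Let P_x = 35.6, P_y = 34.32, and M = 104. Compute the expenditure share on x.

MRS = MU_x/MU_y = (5/4)·(y/x)^(4/3). Set equal to P_x/P_y.
Hence y/x = ((4/5)·P_x/P_y)^(1/(4/3)), i.e. raised to the 0.75 power.
With the ratio pinned down, the budget gives x* = M/(P_x + P_y·(y/x)) and y* = (y/x)·x*.
Numerically y/x = 0.86945, so x* = 104/(35.6 + 34.32·0.86945) = 1.5893 and y* = 0.86945·1.5893 = 1.3818.
Expenditure on x: 35.6·1.5893 = 56.5774; share = 0.544.

share on x = 0.544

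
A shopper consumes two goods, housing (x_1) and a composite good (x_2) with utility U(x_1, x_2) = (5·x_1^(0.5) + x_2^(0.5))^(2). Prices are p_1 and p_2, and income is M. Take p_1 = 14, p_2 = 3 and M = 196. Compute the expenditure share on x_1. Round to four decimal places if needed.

MU_x_1 ∝ 5·x_1^(-0.5), MU_x_2 ∝ x_2^(-0.5), so MRS = 5·(x_2/x_1)^(0.5) = p_1/p_2.
Hence x_2/x_1 = ((1/5)·p_1/p_2)^(1/(0.5)), i.e. raised to the 2 power.
Substitute x_2 = (x_2/x_1)·x_1 into the budget: x_1* = M/(p_1 + p_2·(x_2/x_1)).
Numerically x_2/x_1 = 0.871111, so x_1* = 196/(14 + 3·0.871111) = 11.7978 and x_2* = 0.871111·11.7978 = 10.2772.
Expenditure on x_1: 14·11.7978 = 165.1685; share = 0.8427.

share on x_1 = 0.8427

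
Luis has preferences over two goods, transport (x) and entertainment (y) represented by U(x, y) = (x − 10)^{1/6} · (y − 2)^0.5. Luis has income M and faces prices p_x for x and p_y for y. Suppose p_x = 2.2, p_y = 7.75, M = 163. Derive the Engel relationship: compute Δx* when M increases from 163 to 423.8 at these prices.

Δx* = 29.6364

Discretionary income = 163 − 10·2.2 − 2·7.75 = 125.5; x* = 10 + 0.25·125.5/2.2 = 24.2614.
At M' = 423.8: x* = 53.8977. Change: 53.8977 − 24.2614 = 29.6364.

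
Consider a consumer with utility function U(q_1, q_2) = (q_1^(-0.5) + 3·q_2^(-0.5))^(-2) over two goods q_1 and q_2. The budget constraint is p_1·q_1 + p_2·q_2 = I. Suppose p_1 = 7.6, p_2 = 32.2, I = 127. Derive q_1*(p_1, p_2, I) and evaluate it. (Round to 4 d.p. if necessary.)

From the CES first-order condition, (1/3)·(q_2/q_1)^(1.5) = p_1/p_2.
Hence q_2/q_1 = (3·p_1/p_2)^(1/(1.5)), i.e. raised to the 2/3 power.
Substitute q_2 = (q_2/q_1)·q_1 into the budget: q_1* = I/(p_1 + p_2·(q_2/q_1)).
Numerically q_2/q_1 = 0.794425, so q_1* = 127/(7.6 + 32.2·0.794425) = 3.8276.

q_1* = 3.8276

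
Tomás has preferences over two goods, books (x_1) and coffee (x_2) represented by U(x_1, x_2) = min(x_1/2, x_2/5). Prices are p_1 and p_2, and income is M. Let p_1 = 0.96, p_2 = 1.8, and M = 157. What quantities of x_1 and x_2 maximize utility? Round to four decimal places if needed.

x_1* = 28.7546, x_2* = 71.8864

Leontief preferences: the optimum is at the kink where x_1/2 = x_2/5, i.e. x_2 = (5/2)·x_1.
Budget: p_1·x_1 + p_2·(5/2)·x_1 = M, so (2·p_1 + 5·p_2)·x_1 = 2·M.
Demand: x_1*(p_1,p_2,M) = 2·M/(2·p_1 + 5·p_2), x_2* = 5·M/(2·p_1 + 5·p_2).
Here 2·0.96 + 5·1.8 = 10.92, giving x_1* = 28.7546 and x_2* = 71.8864.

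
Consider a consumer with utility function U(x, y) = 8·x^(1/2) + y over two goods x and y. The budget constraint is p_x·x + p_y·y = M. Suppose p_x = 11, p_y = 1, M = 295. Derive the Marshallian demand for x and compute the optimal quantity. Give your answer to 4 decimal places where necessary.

MU_x = 4/√x, MU_y = 1. Tangency: 4/√x = p_x/p_y.
Thus x* = (4·p_y/p_x)² — independent of M — with the rest of income spent on y.
Plugging in: x* = (4·1/11)² = 0.1322.

x* = 0.1322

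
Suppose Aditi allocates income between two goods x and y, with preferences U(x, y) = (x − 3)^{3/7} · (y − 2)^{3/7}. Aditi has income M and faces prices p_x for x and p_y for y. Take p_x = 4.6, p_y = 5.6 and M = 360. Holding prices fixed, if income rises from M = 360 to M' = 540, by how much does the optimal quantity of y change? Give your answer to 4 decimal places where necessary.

Δy* = 16.0714

MRS = (y−2)/(x−3). Tangency with p_x/p_y gives y−2 = (p_x/p_y)·(x−3).
Substituting into the budget: x* = 3 + 0.5·(M − 3·p_x − 2·p_y)/p_x, and y* = 2 + 0.5·(…)/p_y.
Discretionary income = 360 − 3·4.6 − 2·5.6 = 335; y* = 2 + 0.5·335/5.6 = 31.9107.
At M' = 540: y* = 47.9821. Change: 47.9821 − 31.9107 = 16.0714.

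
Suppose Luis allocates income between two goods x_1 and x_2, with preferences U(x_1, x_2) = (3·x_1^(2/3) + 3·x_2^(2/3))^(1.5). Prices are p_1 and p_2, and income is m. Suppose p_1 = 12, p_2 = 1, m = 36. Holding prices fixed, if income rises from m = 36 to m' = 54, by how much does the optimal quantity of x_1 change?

MU_x_1 ∝ 3·x_1^(-1/3), MU_x_2 ∝ 3·x_2^(-1/3), so MRS = (x_2/x_1)^(1/3) = p_1/p_2.
Solve for the ratio: x_2/x_1 = [p_1/p_2]^(3).
Substitute x_2 = (x_2/x_1)·x_1 into the budget: x_1* = m/(p_1 + p_2·(x_2/x_1)).
Numerically x_2/x_1 = 1728, so x_1* = 36/(12 + 1·1728) = 0.0207.
At m' = 54: x_1* = 0.031. Change: 0.031 − 0.0207 = 0.0103.

Δx_1* = 0.0103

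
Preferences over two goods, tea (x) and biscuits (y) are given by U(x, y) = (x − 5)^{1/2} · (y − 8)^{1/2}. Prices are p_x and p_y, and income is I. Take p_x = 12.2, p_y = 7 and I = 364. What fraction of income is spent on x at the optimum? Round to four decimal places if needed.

share on x = 0.5069

This is Cobb-Douglas in (x−5, y−8): tangency gives 0.5·p_y·(y−8) = 0.5·p_x·(x−5).
After buying the subsistence bundle (5, 8), a share 0.5 of the remaining income goes to x: x* = 5 + 0.5·(I − 5p_x − 8p_y)/p_x.
Discretionary income = 364 − 5·12.2 − 8·7 = 247; x* = 5 + 0.5·247/12.2 = 15.123; y* = 8 + 0.5·247/7 = 25.6429.
Expenditure on x: 12.2·15.123 = 184.5; share = 0.5069.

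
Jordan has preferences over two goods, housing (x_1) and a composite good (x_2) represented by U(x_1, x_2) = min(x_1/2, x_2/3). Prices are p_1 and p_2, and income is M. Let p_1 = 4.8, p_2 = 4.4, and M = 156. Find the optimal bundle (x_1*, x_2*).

With perfect complements, no substitution: consume in ratio x_1:x_2 = 2:3.
Budget: p_1·x_1 + p_2·(3/2)·x_1 = M, so (2·p_1 + 3·p_2)·x_1 = 2·M.
Demand: x_1*(p_1,p_2,M) = 2·M/(2·p_1 + 3·p_2), x_2* = 3·M/(2·p_1 + 3·p_2).
Here 2·4.8 + 3·4.4 = 22.8, giving x_1* = 13.6842 and x_2* = 20.5263.

x_1* = 13.6842, x_2* = 20.5263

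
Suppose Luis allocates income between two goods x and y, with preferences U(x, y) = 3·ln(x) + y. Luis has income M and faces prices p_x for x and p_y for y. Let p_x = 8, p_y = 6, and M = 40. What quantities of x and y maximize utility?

x* = 2.25, y* = 3.6667

MU_x = 3/x, MU_y = 1. Tangency: 3/x = p_x/p_y.
So x*(p_x,p_y) = 3·p_y/p_x, independent of income; and y* = (M − 3·p_y)/p_y.
At the given prices: x* = 3·6/8 = 2.25, and y* = 3.6667.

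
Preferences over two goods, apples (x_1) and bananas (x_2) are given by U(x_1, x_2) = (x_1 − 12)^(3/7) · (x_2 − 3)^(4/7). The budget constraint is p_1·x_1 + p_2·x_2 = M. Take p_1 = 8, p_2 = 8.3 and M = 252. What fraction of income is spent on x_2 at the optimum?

share on x_2 = 0.3961

This is Cobb-Douglas in (x_1−12, x_2−3): tangency gives 3/7·p_2·(x_2−3) = 4/7·p_1·(x_1−12).
Substituting into the budget: x_1* = 12 + 3/7·(M − 12·p_1 − 3·p_2)/p_1, and x_2* = 3 + 4/7·(…)/p_2.
Discretionary income = 252 − 12·8 − 3·8.3 = 131.1; x_1* = 12 + 3/7·131.1/8 = 19.0232; x_2* = 3 + 4/7·131.1/8.3 = 12.0258.
Expenditure on x_2: 8.3·12.0258 = 99.8143; share = 0.3961.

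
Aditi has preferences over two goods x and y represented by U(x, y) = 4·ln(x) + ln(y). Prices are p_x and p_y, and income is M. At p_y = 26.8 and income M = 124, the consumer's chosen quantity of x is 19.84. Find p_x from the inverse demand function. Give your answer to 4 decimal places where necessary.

Tangency: MRS = 4·y/x = p_x/p_y.
Rearranging, p_y·y = (1/4)·p_x·x. Substituting into the budget gives p_x·x·(1 + (1/4)) = M.
Demand: x*(p_x,p_y,M) = 0.8·M/p_x and y* = 0.2·M/p_y.
Set x* = 19.84 in the demand function and solve for p_x: p_x = 5.

p_x = 5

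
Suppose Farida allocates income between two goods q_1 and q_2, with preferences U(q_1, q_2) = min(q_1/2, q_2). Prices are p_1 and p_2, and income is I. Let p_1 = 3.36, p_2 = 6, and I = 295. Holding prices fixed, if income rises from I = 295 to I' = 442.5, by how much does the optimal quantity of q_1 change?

Leontief preferences: the optimum is at the kink where q_1/2 = q_2/1, i.e. q_2 = (1/2)·q_1.
Budget: p_1·q_1 + p_2·(1/2)·q_1 = I, so (2·p_1 + p_2)·q_1 = 2·I.
Demand: q_1*(p_1,p_2,I) = 2·I/(2·p_1 + p_2), q_2* = I/(2·p_1 + p_2).
Here 2·3.36 + 6 = 12.72, giving q_1* = 46.3836.
At I' = 442.5: q_1* = 69.5755. Change: 69.5755 − 46.3836 = 23.1918.

Δq_1* = 23.1918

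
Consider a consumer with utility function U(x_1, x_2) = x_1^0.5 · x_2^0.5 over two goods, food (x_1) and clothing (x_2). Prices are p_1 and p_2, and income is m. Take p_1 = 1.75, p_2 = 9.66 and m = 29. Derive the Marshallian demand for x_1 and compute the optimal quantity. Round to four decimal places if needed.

MU_x_1/MU_x_2 = (0.5·x_2)/(0.5·x_1); tangency sets this equal to p_1/p_2.
So 0.5·p_2·x_2 = 0.5·p_1·x_1; combined with the budget, a share 0.5 of income goes to x_1.
Demand: x_1*(p_1,p_2,m) = 0.5·m/p_1 and x_2* = 0.5·m/p_2.
At p_1=1.75, p_2=9.66, m=29: x_1* = 0.5·29/1.75 = 8.2857.

x_1* = 8.2857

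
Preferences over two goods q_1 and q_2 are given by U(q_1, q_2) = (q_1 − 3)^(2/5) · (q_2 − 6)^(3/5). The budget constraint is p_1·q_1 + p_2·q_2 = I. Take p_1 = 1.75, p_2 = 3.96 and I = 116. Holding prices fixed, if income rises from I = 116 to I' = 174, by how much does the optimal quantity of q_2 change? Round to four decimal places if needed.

This is Cobb-Douglas in (q_1−3, q_2−6): tangency gives 0.4·p_2·(q_2−6) = 0.6·p_1·(q_1−3).
Substituting into the budget: q_1* = 3 + 0.4·(I − 3·p_1 − 6·p_2)/p_1, and q_2* = 6 + 0.6·(…)/p_2.
Discretionary income = 116 − 3·1.75 − 6·3.96 = 86.99; q_2* = 6 + 0.6·86.99/3.96 = 19.1803.
At I' = 174: q_2* = 27.9682. Change: 27.9682 − 19.1803 = 8.7879.

Δq_2* = 8.7879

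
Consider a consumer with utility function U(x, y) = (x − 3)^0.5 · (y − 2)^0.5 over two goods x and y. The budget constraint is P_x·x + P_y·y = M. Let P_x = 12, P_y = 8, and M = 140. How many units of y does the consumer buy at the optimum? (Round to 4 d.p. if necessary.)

y* = 7.5

MRS = (y−2)/(x−3). Tangency with P_x/P_y gives y−2 = (P_x/P_y)·(x−3).
Substituting into the budget: x* = 3 + 0.5·(M − 3·P_x − 2·P_y)/P_x, and y* = 2 + 0.5·(…)/P_y.
Discretionary income = 140 − 3·12 − 2·8 = 88; y* = 2 + 0.5·88/8 = 7.5.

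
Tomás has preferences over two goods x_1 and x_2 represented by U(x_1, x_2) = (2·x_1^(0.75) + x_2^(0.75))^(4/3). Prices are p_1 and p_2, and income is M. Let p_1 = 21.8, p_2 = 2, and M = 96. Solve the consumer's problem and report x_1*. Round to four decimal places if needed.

x_1* = 0.0537

MU_x_1 ∝ 2·x_1^(-0.25), MU_x_2 ∝ x_2^(-0.25), so MRS = 2·(x_2/x_1)^(0.25) = p_1/p_2.
Solve for the ratio: x_2/x_1 = [(1/2)·p_1/p_2]^(4).
With the ratio pinned down, the budget gives x_1* = M/(p_1 + p_2·(x_2/x_1)) and x_2* = (x_2/x_1)·x_1*.
Numerically x_2/x_1 = 882.238506, so x_1* = 96/(21.8 + 2·882.238506) = 0.0537.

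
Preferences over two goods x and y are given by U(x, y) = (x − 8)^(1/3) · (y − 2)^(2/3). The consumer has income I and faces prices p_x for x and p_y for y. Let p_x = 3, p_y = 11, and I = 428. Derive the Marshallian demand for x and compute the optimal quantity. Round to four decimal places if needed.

x* = 50.4444

Discretionary income = 428 − 8·3 − 2·11 = 382; x* = 8 + 1/3·382/3 = 50.4444.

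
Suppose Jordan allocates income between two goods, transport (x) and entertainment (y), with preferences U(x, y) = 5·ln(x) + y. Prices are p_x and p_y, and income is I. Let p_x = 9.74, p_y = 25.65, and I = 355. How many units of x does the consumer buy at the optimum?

x* = 13.1674

Set MRS = p_x/p_y: (5/x)/1 = p_x/p_y.
So x*(p_x,p_y) = 5·p_y/p_x, independent of income; and y* = (I − 5·p_y)/p_y.
At the given prices: x* = 5·25.65/9.74 = 13.1674.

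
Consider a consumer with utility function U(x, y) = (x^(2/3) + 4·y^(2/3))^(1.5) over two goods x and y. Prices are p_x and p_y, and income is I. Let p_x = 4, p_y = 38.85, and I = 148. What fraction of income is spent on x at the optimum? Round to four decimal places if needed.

From the CES first-order condition, (1/4)·(y/x)^(1/3) = p_x/p_y.
Hence y/x = (4·p_x/p_y)^(1/(1/3)), i.e. raised to the 3 power.
Substitute y = (y/x)·x into the budget: x* = I/(p_x + p_y·(y/x)).
Numerically y/x = 0.069853, so x* = 148/(4 + 38.85·0.069853) = 22.0441 and y* = 0.069853·22.0441 = 1.5399.
Expenditure on x: 4·22.0441 = 88.1766; share = 0.5958.

share on x = 0.5958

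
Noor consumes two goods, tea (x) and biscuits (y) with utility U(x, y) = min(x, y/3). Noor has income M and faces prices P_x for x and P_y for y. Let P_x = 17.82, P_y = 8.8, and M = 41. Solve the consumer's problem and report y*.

y* = 2.7815

Here 17.82 + 3·8.8 = 44.22, giving y* = 2.7815.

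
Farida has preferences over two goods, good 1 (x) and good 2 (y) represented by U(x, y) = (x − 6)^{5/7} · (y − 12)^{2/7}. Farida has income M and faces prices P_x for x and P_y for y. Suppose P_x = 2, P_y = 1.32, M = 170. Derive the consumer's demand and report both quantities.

MRS = (5/2)·(y−12)/(x−6). Tangency with P_x/P_y gives y−12 = (2/5)·(P_x/P_y)·(x−6).
Substituting into the budget: x* = 6 + 5/7·(M − 6·P_x − 12·P_y)/P_x, and y* = 12 + 2/7·(…)/P_y.
Discretionary income = 170 − 6·2 − 12·1.32 = 142.16; x* = 6 + 5/7·142.16/2 = 56.7714; y* = 12 + 2/7·142.16/1.32 = 42.7706.

x* = 56.7714, y* = 42.7706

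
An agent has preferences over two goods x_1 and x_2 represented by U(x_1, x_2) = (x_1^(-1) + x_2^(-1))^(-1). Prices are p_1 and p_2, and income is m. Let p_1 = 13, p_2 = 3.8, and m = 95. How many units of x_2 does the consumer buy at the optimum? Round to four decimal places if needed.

x_2* = 8.7731

With the ratio pinned down, the budget gives x_1* = m/(p_1 + p_2·(x_2/x_1)) and x_2* = (x_2/x_1)·x_1*.
Numerically x_2/x_1 = 1.849609, so x_1* = 95/(13 + 3.8·1.849609) = 4.7432 and x_2* = 1.849609·4.7432 = 8.7731.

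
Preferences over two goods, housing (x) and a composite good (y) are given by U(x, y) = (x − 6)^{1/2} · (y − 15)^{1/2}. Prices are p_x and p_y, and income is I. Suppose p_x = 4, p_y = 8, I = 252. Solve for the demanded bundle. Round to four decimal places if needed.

MRS = (y−15)/(x−6). Tangency with p_x/p_y gives y−15 = (p_x/p_y)·(x−6).
Substituting into the budget: x* = 6 + 0.5·(I − 6·p_x − 15·p_y)/p_x, and y* = 15 + 0.5·(…)/p_y.
Discretionary income = 252 − 6·4 − 15·8 = 108; x* = 6 + 0.5·108/4 = 19.5; y* = 15 + 0.5·108/8 = 21.75.

x* = 19.5, y* = 21.75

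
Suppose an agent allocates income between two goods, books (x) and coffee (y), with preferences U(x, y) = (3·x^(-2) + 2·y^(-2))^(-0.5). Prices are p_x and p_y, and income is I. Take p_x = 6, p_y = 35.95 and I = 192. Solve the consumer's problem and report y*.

y* = 3.9649

From the CES first-order condition, (3/2)·(y/x)^(3) = p_x/p_y.
Solve for the ratio: y/x = [(2/3)·p_x/p_y]^(1/3).
Substitute y = (y/x)·x into the budget: x* = I/(p_x + p_y·(y/x)).
Numerically y/x = 0.480973, so x* = 192/(6 + 35.95·0.480973) = 8.2435 and y* = 0.480973·8.2435 = 3.9649.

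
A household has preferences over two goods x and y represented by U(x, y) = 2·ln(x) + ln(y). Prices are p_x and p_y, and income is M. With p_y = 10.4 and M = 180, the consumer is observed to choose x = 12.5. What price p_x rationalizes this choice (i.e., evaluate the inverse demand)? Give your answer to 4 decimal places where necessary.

p_x = 9.6

MU_x/MU_y = (2·y)/(x); tangency sets this equal to p_x/p_y.
Rearranging, p_y·y = (1/2)·p_x·x. Substituting into the budget gives p_x·x·(1 + (1/2)) = M.
Demand: x*(p_x,p_y,M) = 2/3·M/p_x and y* = 1/3·M/p_y.
Set x* = 12.5 in the demand function and solve for p_x: p_x = 9.6.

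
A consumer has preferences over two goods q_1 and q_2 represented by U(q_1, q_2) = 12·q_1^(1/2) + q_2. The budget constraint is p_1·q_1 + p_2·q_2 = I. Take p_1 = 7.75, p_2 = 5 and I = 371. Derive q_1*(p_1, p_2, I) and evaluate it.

Set MRS = p_1/p_2: 6·q_1^(−1/2) = p_1/p_2.
Thus q_1* = (6·p_2/p_1)² — independent of I — with the rest of income spent on q_2.
Plugging in: q_1* = (6·5/7.75)² = 14.9844.

q_1* = 14.9844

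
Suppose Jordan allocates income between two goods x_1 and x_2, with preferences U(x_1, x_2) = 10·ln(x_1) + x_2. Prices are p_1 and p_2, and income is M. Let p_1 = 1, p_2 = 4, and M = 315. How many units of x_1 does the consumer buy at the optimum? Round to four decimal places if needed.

Set MRS = p_1/p_2: (10/x_1)/1 = p_1/p_2.
So x_1*(p_1,p_2) = 10·p_2/p_1, independent of income; and x_2* = (M − 10·p_2)/p_2.
At the given prices: x_1* = 10·4/1 = 40.

x_1* = 40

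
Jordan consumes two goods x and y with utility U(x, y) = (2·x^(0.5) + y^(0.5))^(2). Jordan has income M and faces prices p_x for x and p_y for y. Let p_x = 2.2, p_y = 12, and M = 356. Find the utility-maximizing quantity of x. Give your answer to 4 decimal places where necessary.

x* = 154.7265

From the CES first-order condition, 2·(y/x)^(0.5) = p_x/p_y.
Solve for the ratio: y/x = [(1/2)·p_x/p_y]^(2).
Substitute y = (y/x)·x into the budget: x* = M/(p_x + p_y·(y/x)).
Numerically y/x = 0.008403, so x* = 356/(2.2 + 12·0.008403) = 154.7265.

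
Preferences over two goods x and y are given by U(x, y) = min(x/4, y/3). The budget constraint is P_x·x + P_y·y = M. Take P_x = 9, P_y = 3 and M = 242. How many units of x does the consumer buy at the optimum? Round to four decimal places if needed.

With perfect complements, no substitution: consume in ratio x:y = 4:3.
Budget: P_x·x + P_y·(3/4)·x = M, so (4·P_x + 3·P_y)·x = 4·M.
Demand: x*(P_x,P_y,M) = 4·M/(4·P_x + 3·P_y), y* = 3·M/(4·P_x + 3·P_y).
Here 4·9 + 3·3 = 45, giving x* = 21.5111.

x* = 21.5111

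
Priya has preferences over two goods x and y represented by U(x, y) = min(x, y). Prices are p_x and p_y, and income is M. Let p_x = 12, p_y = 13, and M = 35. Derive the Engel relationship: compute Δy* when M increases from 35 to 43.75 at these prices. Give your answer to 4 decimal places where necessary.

Leontief preferences: the optimum is at the kink where x/1 = y/1, i.e. y = x.
Budget: p_x·x + p_y·x = M, so (p_x + p_y)·x = M.
Demand: x*(p_x,p_y,M) = M/(p_x + p_y), y* = M/(p_x + p_y).
Here 12 + 13 = 25, giving y* = 1.4.
At M' = 43.75: y* = 1.75. Change: 1.75 − 1.4 = 0.35.

Δy* = 0.35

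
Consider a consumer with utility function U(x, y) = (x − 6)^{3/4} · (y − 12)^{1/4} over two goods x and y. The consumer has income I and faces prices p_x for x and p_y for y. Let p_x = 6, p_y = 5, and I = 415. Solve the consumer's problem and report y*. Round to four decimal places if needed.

Substituting into the budget: x* = 6 + 0.75·(I − 6·p_x − 12·p_y)/p_x, and y* = 12 + 0.25·(…)/p_y.
Discretionary income = 415 − 6·6 − 12·5 = 319; y* = 12 + 0.25·319/5 = 27.95.

y* = 27.95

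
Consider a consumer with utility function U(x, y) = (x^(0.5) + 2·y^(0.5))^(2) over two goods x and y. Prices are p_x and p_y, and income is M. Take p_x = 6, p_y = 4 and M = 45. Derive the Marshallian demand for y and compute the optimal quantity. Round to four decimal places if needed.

From the CES first-order condition, (1/2)·(y/x)^(0.5) = p_x/p_y.
Hence y/x = (2·p_x/p_y)^(1/(0.5)), i.e. raised to the 2 power.
Substitute y = (y/x)·x into the budget: x* = M/(p_x + p_y·(y/x)).
Numerically y/x = 9, so x* = 45/(6 + 4·9) = 1.0714 and y* = 9·1.0714 = 9.6429.

y* = 9.6429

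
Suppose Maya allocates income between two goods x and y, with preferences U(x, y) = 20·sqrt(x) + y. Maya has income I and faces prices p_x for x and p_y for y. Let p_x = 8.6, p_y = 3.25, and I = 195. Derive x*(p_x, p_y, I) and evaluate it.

Utility is quasi-linear in y; the FOC for x is 10/√x = p_x/p_y.
Solve: √x = 10·p_y/p_x, so x*(p_x,p_y) = (10·p_y/p_x)², and y* = (I − p_x·x*)/p_y.
Plugging in: x* = (10·3.25/8.6)² = 14.2814.

x* = 14.2814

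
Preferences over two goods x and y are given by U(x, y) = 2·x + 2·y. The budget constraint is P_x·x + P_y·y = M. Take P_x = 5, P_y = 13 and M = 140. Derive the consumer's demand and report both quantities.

Linear utility — the consumer picks whichever good has higher MU/price: 2/5 = 0.4 vs 2/13 = 0.1538.
x gives more utility per dollar, so spend all income on x: x* = M/P_x, y* = 0.
Numerically: x* = 28, y* = 0.

x* = 28, y* = 0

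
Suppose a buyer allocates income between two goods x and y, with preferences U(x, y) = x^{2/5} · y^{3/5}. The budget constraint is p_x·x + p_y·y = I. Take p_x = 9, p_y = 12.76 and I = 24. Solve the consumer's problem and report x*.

x* = 1.0667

Demand: x*(p_x,p_y,I) = 0.4·I/p_x and y* = 0.6·I/p_y.
At p_x=9, p_y=12.76, I=24: x* = 0.4·24/9 = 1.0667.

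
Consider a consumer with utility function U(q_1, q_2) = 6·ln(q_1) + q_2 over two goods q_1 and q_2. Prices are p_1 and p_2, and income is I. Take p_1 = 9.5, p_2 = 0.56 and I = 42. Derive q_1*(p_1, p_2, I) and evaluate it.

q_1* = 0.3537

MU_q_1 = 6/q_1, MU_q_2 = 1. Tangency: 6/q_1 = p_1/p_2.
So q_1*(p_1,p_2) = 6·p_2/p_1, independent of income; and q_2* = (I − 6·p_2)/p_2.
At the given prices: q_1* = 6·0.56/9.5 = 0.3537.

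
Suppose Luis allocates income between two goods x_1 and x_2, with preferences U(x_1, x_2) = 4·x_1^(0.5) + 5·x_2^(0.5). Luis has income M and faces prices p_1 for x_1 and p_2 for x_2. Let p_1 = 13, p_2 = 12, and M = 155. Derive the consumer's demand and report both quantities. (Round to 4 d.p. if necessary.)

x_1* = 4.4279, x_2* = 8.1198

MRS = MU_x_1/MU_x_2 = (4/5)·(x_2/x_1)^(0.5). Set equal to p_1/p_2.
Solve for the ratio: x_2/x_1 = [(5/4)·p_1/p_2]^(2).
Substitute x_2 = (x_2/x_1)·x_1 into the budget: x_1* = M/(p_1 + p_2·(x_2/x_1)).
Numerically x_2/x_1 = 1.833767, so x_1* = 155/(13 + 12·1.833767) = 4.4279 and x_2* = 1.833767·4.4279 = 8.1198.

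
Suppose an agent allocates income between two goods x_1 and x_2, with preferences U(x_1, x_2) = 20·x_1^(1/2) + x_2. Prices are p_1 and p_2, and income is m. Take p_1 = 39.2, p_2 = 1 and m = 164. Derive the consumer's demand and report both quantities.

x_1* = 0.0651, x_2* = 161.449

Utility is quasi-linear in x_2; the FOC for x_1 is 10/√x_1 = p_1/p_2.
Solve: √x_1 = 10·p_2/p_1, so x_1*(p_1,p_2) = (10·p_2/p_1)², and x_2* = (m − p_1·x_1*)/p_2.
Plugging in: x_1* = (10·1/39.2)² = 0.0651, x_2* = 161.449.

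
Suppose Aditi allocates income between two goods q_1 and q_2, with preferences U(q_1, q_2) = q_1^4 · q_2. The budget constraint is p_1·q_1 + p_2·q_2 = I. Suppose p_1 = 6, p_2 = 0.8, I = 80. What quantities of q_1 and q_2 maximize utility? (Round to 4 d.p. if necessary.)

MU_q_1/MU_q_2 = (4·q_2)/(q_1); tangency sets this equal to p_1/p_2.
So 4·p_2·q_2 = p_1·q_1; combined with the budget, a share 0.8 of income goes to q_1.
Demand: q_1*(p_1,p_2,I) = 0.8·I/p_1 and q_2* = 0.2·I/p_2.
At p_1=6, p_2=0.8, I=80: q_1* = 0.8·80/6 = 10.6667, q_2* = 20.

q_1* = 10.6667, q_2* = 20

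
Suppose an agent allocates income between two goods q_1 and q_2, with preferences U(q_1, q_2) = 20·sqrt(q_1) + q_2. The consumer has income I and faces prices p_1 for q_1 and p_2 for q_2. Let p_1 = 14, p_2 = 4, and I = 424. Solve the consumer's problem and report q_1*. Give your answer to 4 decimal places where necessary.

Utility is quasi-linear in q_2; the FOC for q_1 is 10/√q_1 = p_1/p_2.
Solve: √q_1 = 10·p_2/p_1, so q_1*(p_1,p_2) = (10·p_2/p_1)², and q_2* = (I − p_1·q_1*)/p_2.
Plugging in: q_1* = (10·4/14)² = 8.1633.

q_1* = 8.1633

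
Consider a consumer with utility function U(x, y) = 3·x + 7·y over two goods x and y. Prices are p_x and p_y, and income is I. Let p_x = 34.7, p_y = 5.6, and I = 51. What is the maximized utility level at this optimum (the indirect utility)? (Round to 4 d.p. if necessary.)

V = 63.75

y gives more utility per dollar, so spend all income on y: y* = I/p_y, x* = 0.
Numerically: x* = 0, y* = 9.1071.
Utility at the optimum: U(0, 9.1071) = 63.75.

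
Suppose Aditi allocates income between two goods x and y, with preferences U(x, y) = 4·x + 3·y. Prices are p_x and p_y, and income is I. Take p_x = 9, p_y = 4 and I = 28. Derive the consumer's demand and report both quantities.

x* = 0, y* = 7

Perfect substitutes: compare marginal utility per dollar. 4/p_x vs 3/p_y → 0.4444 vs 0.75.
y gives more utility per dollar, so spend all income on y: y* = I/p_y, x* = 0.
Numerically: x* = 0, y* = 7.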